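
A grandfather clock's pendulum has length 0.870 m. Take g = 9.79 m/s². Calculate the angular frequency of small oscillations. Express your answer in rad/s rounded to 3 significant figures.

ω = √(g/L) = √(9.79/0.870) = 3.35 rad/s.

3.35 rad/s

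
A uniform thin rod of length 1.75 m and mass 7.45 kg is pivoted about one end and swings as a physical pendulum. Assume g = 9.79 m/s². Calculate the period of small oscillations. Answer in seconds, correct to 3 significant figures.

For a physical pendulum T = 2π√(I/(mgd)), with d = 0.8750 m from pivot to centre of mass.
I_cm = mL²/12 = 7.45 × 1.75²/12 = 1.901 kg·m²; I = I_cm + md² = 1.901 + 7.45 × 0.8750² = 7.605 kg·m².
T = 2π√(7.605/(7.45 × 9.79 × 0.8750)) = 2.17 s.

2.17 s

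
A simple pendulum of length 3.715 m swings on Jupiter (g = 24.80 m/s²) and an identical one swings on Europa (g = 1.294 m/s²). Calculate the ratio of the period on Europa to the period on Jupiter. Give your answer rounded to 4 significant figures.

T ∝ 1/√g, so T₂/T₁ = √(g₁/g₂) = √(24.80/1.294) = 4.378.

4.378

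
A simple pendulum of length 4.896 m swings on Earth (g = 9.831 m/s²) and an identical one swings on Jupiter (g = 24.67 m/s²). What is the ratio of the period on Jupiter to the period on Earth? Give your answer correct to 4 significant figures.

T ∝ 1/√g, so T₂/T₁ = √(g₁/g₂) = √(9.831/24.67) = 0.6313.

0.6313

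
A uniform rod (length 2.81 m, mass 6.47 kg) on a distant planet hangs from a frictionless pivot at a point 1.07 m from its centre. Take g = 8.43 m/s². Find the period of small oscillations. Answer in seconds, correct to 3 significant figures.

For a physical pendulum T = 2π√(I/(mgd)), with d = 1.070 m from pivot to centre of mass.
I_cm = mL²/12 = 6.47 × 2.81²/12 = 4.257 kg·m²; I = I_cm + md² = 4.257 + 6.47 × 1.070² = 11.66 kg·m².
T = 2π√(11.66/(6.47 × 8.43 × 1.070)) = 2.81 s.

2.81 s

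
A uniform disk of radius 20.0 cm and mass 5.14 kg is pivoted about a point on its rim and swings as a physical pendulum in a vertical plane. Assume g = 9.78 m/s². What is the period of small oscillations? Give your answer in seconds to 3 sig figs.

I_cm = ½mr² = 0.1028 kg·m². The pivot is at distance d = 0.200 m from the centre of mass.
By the parallel-axis theorem, I = I_cm + md² = 0.1028 + 0.2056 = 0.3084 kg·m².
T = 2π√(I/(mgd)) = 2π√(0.3084/(5.14 × 9.78 × 0.200)) = 1.10 s.

1.10 s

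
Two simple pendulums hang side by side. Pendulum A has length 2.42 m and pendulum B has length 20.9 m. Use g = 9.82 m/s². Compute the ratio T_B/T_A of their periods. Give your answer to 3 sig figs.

T ∝ √L, so T_B/T_A = √(L_B/L_A) = √(20.9/2.42) = 2.94.

2.94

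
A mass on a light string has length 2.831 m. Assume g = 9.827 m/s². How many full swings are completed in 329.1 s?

T = 2π√(L/g) = 2π√(2.831/9.827) = 3.3724 s.
Number of complete oscillations = ⌊329.1/3.3724⌋ = ⌊97.586⌋ = 97.

97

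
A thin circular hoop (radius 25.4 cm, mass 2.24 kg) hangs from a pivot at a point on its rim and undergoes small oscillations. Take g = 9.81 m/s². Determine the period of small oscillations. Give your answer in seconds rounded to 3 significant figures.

I_cm = mr² = 0.1445 kg·m². The pivot is at distance d = 0.254 m from the centre of mass.
By the parallel-axis theorem, I = I_cm + md² = 0.1445 + 0.1445 = 0.2890 kg·m².
T = 2π√(I/(mgd)) = 2π√(0.2890/(2.24 × 9.81 × 0.254)) = 1.43 s.

1.43 s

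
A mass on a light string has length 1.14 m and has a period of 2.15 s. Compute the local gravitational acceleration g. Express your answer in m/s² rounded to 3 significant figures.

From T = 2π√(L/g), g = 4π²L/T² = 4π² × 1.14/2.150² = 9.74 m/s².

9.74 m/s²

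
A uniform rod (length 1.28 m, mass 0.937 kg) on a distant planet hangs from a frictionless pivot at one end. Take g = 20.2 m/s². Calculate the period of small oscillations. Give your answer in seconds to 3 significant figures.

For a physical pendulum T = 2π√(I/(mgd)), with d = 0.6400 m from pivot to centre of mass.
I_cm = mL²/12 = 0.937 × 1.28²/12 = 0.1279 kg·m²; I = I_cm + md² = 0.1279 + 0.937 × 0.6400² = 0.5117 kg·m².
T = 2π√(0.5117/(0.937 × 20.2 × 0.6400)) = 1.29 s.

1.29 s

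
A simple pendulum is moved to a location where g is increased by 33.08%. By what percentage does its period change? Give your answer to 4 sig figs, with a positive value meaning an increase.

T ∝ 1/√g, so T'/T = 1/√(1.3308) = 0.86685.
Percentage change in T = (0.86685 − 1) × 100% = -13.32%.

-13.32%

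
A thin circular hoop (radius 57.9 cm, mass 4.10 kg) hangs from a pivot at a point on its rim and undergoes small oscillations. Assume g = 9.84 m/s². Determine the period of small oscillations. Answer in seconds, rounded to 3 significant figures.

2.16 s

I_cm = mr² = 1.374 kg·m². The pivot is at distance d = 0.579 m from the centre of mass.
By the parallel-axis theorem, I = I_cm + md² = 1.374 + 1.374 = 2.749 kg·m².
T = 2π√(I/(mgd)) = 2π√(2.749/(4.10 × 9.84 × 0.579)) = 2.16 s.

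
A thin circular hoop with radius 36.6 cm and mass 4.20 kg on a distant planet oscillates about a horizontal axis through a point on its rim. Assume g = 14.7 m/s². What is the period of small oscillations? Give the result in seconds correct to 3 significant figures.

1.40 s

I_cm = mr² = 0.5626 kg·m². The pivot is at distance d = 0.366 m from the centre of mass.
By the parallel-axis theorem, I = I_cm + md² = 0.5626 + 0.5626 = 1.125 kg·m².
T = 2π√(I/(mgd)) = 2π√(1.125/(4.20 × 14.7 × 0.366)) = 1.40 s.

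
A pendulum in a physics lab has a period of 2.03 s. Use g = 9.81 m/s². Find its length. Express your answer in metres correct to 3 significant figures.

From T = 2π√(L/g), L = gT²/(4π²) = 9.81 × 2.030²/(4π²) = 1.02 m.

1.02 m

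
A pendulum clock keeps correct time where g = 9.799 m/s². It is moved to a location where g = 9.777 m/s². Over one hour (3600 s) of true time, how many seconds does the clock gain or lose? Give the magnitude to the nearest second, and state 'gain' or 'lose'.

lose 4 s

The clock's period scales as T ∝ 1/√g, so T'/T = √(9.799/9.777) = 1.00112.
In 3600 s of true time the clock registers 3600/1.00112 = 3596.0 s, so it loses 4 s.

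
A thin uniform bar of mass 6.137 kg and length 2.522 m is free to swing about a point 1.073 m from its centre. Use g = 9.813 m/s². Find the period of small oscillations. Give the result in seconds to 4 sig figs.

For a physical pendulum T = 2π√(I/(mgd)), with d = 1.0730 m from pivot to centre of mass.
I_cm = mL²/12 = 6.137 × 2.522²/12 = 3.2529 kg·m²; I = I_cm + md² = 3.2529 + 6.137 × 1.0730² = 10.319 kg·m².
T = 2π√(10.319/(6.137 × 9.813 × 1.0730)) = 2.511 s.

2.511 s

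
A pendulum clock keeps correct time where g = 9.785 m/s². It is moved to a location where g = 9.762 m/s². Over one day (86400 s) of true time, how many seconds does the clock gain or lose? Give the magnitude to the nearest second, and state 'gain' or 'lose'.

The clock's period scales as T ∝ 1/√g, so T'/T = √(9.785/9.762) = 1.00118.
In 86400 s of true time the clock registers 86400/1.00118 = 86298.4 s, so it loses 102 s.

lose 102 s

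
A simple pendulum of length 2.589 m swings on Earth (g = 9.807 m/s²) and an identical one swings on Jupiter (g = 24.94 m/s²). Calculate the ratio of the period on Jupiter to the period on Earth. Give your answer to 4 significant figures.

T ∝ 1/√g, so T₂/T₁ = √(g₁/g₂) = √(9.807/24.94) = 0.6271.

0.6271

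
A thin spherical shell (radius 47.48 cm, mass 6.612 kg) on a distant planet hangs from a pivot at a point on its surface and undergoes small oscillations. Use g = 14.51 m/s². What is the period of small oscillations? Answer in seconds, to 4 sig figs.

1.467 s

I_cm = (2/3)mr² = 0.99372 kg·m². The pivot is at distance d = 0.4748 m from the centre of mass.
By the parallel-axis theorem, I = I_cm + md² = 0.99372 + 1.4906 = 2.4843 kg·m².
T = 2π√(I/(mgd)) = 2π√(2.4843/(6.612 × 14.51 × 0.4748)) = 1.467 s.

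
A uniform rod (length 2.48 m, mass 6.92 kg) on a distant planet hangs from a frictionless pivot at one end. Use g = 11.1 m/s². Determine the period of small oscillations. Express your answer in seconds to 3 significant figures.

2.42 s

For a physical pendulum T = 2π√(I/(mgd)), with d = 1.240 m from pivot to centre of mass.
I_cm = mL²/12 = 6.92 × 2.48²/12 = 3.547 kg·m²; I = I_cm + md² = 3.547 + 6.92 × 1.240² = 14.19 kg·m².
T = 2π√(14.19/(6.92 × 11.1 × 1.240)) = 2.42 s.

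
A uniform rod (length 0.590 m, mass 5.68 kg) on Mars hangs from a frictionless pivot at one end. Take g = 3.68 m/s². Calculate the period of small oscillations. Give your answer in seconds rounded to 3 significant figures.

2.05 s

For a physical pendulum T = 2π√(I/(mgd)), with d = 0.2950 m from pivot to centre of mass.
I_cm = mL²/12 = 5.68 × 0.590²/12 = 0.1648 kg·m²; I = I_cm + md² = 0.1648 + 5.68 × 0.2950² = 0.6591 kg·m².
T = 2π√(0.6591/(5.68 × 3.68 × 0.2950)) = 2.05 s.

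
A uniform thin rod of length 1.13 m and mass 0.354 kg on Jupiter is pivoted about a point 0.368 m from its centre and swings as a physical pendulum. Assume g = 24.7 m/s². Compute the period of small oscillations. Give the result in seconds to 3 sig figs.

1.02 s

For a physical pendulum T = 2π√(I/(mgd)), with d = 0.3680 m from pivot to centre of mass.
I_cm = mL²/12 = 0.354 × 1.13²/12 = 0.03767 kg·m²; I = I_cm + md² = 0.03767 + 0.354 × 0.3680² = 0.08561 kg·m².
T = 2π√(0.08561/(0.354 × 24.7 × 0.3680)) = 1.02 s.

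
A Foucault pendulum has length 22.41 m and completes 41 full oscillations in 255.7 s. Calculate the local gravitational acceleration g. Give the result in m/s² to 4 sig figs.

22.75 m/s²

T = 255.7/41 = 6.2366 s.
From T = 2π√(L/g), g = 4π²L/T² = 4π² × 22.41/6.2366² = 22.75 m/s².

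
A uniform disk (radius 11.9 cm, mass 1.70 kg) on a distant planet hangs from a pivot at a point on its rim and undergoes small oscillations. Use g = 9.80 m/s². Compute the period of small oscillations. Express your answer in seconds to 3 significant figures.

0.848 s

I_cm = ½mr² = 0.01204 kg·m². The pivot is at distance d = 0.119 m from the centre of mass.
By the parallel-axis theorem, I = I_cm + md² = 0.01204 + 0.02407 = 0.03611 kg·m².
T = 2π√(I/(mgd)) = 2π√(0.03611/(1.70 × 9.80 × 0.119)) = 0.848 s.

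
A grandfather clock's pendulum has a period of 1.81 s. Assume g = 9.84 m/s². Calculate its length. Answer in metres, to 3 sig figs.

0.817 m

From T = 2π√(L/g), L = gT²/(4π²) = 9.84 × 1.810²/(4π²) = 0.817 m.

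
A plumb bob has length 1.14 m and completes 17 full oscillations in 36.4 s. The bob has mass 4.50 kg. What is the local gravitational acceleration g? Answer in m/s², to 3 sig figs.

T = 36.4/17 = 2.141 s.
From T = 2π√(L/g), g = 4π²L/T² = 4π² × 1.14/2.141² = 9.82 m/s².

9.82 m/s²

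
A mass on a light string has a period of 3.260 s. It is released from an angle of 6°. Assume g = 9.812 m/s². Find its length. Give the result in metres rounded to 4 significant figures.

2.641 m

From T = 2π√(L/g), L = gT²/(4π²) = 9.812 × 3.2600²/(4π²) = 2.641 m.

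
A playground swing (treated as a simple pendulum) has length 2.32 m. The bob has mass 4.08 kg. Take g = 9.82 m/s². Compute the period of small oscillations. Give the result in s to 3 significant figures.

3.05 s

T = 2π√(L/g) = 2π√(2.32/9.82) = 2π × 0.4861 = 3.05 s.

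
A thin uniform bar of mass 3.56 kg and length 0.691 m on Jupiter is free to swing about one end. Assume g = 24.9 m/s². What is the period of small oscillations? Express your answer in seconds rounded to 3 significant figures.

0.855 s

For a physical pendulum T = 2π√(I/(mgd)), with d = 0.3455 m from pivot to centre of mass.
I_cm = mL²/12 = 3.56 × 0.691²/12 = 0.1417 kg·m²; I = I_cm + md² = 0.1417 + 3.56 × 0.3455² = 0.5666 kg·m².
T = 2π√(0.5666/(3.56 × 24.9 × 0.3455)) = 0.855 s.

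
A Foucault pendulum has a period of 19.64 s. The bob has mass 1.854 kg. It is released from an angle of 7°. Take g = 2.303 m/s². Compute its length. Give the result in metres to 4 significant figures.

22.50 m

From T = 2π√(L/g), L = gT²/(4π²) = 2.303 × 19.640²/(4π²) = 22.50 m.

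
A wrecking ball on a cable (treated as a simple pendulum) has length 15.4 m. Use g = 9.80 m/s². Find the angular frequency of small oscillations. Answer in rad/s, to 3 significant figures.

ω = √(g/L) = √(9.80/15.4) = 0.798 rad/s.

0.798 rad/s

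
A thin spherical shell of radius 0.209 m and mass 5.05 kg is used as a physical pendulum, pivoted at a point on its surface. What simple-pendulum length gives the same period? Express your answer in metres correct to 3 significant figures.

0.348 m

The equivalent simple-pendulum length is L_eq = I/(md), where I is about the pivot and d = 0.2090 m.
I_cm = (2/3)mR² = 0.1471 kg·m², so I = I_cm + md² = 0.1471 + 0.2206 = 0.3676 kg·m².
L_eq = 0.3676/(5.05 × 0.2090) = 0.348 m.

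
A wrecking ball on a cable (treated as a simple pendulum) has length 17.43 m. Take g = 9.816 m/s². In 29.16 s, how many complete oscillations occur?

3

T = 2π√(L/g) = 2π√(17.43/9.816) = 8.3726 s.
Number of complete oscillations = ⌊29.16/8.3726⌋ = ⌊3.4828⌋ = 3.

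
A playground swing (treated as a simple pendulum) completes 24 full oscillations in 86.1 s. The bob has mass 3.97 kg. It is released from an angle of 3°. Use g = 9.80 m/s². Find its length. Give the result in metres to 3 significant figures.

3.19 m

T = 86.1/24 = 3.587 s.
From T = 2π√(L/g), L = gT²/(4π²) = 9.80 × 3.587²/(4π²) = 3.19 m.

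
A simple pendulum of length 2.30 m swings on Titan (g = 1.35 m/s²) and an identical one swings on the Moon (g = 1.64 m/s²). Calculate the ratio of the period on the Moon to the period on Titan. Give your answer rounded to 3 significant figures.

T ∝ 1/√g, so T₂/T₁ = √(g₁/g₂) = √(1.35/1.64) = 0.907.

0.907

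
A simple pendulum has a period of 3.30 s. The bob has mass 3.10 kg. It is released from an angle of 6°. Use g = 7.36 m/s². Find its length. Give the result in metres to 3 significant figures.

From T = 2π√(L/g), L = gT²/(4π²) = 7.36 × 3.300²/(4π²) = 2.03 m.

2.03 m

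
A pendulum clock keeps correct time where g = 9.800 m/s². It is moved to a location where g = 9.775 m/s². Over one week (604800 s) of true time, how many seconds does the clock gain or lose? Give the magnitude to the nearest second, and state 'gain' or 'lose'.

The clock's period scales as T ∝ 1/√g, so T'/T = √(9.800/9.775) = 1.00128.
In 604800 s of true time the clock registers 604800/1.00128 = 604028.1 s, so it loses 772 s.

lose 772 s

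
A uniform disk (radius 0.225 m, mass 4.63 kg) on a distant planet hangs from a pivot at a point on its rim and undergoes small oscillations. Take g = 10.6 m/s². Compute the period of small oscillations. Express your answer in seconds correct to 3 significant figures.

1.12 s

I_cm = ½mr² = 0.1172 kg·m². The pivot is at distance d = 0.225 m from the centre of mass.
By the parallel-axis theorem, I = I_cm + md² = 0.1172 + 0.2344 = 0.3516 kg·m².
T = 2π√(I/(mgd)) = 2π√(0.3516/(4.63 × 10.6 × 0.225)) = 1.12 s.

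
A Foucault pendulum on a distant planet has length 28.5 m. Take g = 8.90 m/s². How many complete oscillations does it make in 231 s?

20

T = 2π√(L/g) = 2π√(28.5/8.90) = 11.24 s.
Number of complete oscillations = ⌊231/11.24⌋ = ⌊20.54⌋ = 20.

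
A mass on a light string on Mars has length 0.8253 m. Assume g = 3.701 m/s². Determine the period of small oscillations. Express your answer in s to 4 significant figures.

2.967 s

T = 2π√(L/g) = 2π√(0.8253/3.701) = 2π × 0.47222 = 2.967 s.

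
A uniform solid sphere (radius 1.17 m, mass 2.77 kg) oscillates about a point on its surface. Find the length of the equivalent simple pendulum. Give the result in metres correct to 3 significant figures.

The equivalent simple-pendulum length is L_eq = I/(md), where I is about the pivot and d = 1.170 m.
I_cm = (2/5)mR² = 1.517 kg·m², so I = I_cm + md² = 1.517 + 3.792 = 5.309 kg·m².
L_eq = 5.309/(2.77 × 1.170) = 1.64 m.

1.64 m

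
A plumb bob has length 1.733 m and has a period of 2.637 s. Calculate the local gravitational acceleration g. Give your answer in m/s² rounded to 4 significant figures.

9.839 m/s²

From T = 2π√(L/g), g = 4π²L/T² = 4π² × 1.733/2.6370² = 9.839 m/s².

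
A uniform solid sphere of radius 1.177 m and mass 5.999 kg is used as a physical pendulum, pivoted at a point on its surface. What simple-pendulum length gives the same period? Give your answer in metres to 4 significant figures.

1.648 m

The equivalent simple-pendulum length is L_eq = I/(md), where I is about the pivot and d = 1.1770 m.
I_cm = (2/5)mR² = 3.3242 kg·m², so I = I_cm + md² = 3.3242 + 8.3106 = 11.635 kg·m².
L_eq = 11.635/(5.999 × 1.1770) = 1.648 m.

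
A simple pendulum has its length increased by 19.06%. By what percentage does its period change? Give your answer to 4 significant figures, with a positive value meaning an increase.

T ∝ √L, so T'/T = √(1.1906) = 1.0911.
Percentage change in T = (1.0911 − 1) × 100% = 9.115%.

9.115%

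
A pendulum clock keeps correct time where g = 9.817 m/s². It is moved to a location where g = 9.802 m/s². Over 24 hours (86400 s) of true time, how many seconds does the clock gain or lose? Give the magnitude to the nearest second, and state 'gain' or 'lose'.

The clock's period scales as T ∝ 1/√g, so T'/T = √(9.817/9.802) = 1.00076.
In 86400 s of true time the clock registers 86400/1.00076 = 86334.0 s, so it loses 66 s.

lose 66 s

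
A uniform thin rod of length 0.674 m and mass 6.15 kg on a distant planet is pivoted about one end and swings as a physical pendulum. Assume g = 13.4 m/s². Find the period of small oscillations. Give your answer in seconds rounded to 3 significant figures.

For a physical pendulum T = 2π√(I/(mgd)), with d = 0.3370 m from pivot to centre of mass.
I_cm = mL²/12 = 6.15 × 0.674²/12 = 0.2328 kg·m²; I = I_cm + md² = 0.2328 + 6.15 × 0.3370² = 0.9313 kg·m².
T = 2π√(0.9313/(6.15 × 13.4 × 0.3370)) = 1.15 s.

1.15 s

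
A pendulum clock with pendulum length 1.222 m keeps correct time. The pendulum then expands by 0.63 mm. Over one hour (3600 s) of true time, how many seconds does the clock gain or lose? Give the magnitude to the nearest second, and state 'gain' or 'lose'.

T ∝ √L, so T'/T = √(1.22263/1.222) = 1.00026.
In 3600 s of true time the clock registers 3600/1.00026 = 3599.1 s, so it loses 1 s.

lose 1 s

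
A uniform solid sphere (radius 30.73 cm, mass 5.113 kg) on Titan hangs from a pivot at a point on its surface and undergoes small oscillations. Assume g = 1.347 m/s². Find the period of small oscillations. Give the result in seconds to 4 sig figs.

I_cm = (2/5)mr² = 0.19313 kg·m². The pivot is at distance d = 0.3073 m from the centre of mass.
By the parallel-axis theorem, I = I_cm + md² = 0.19313 + 0.48284 = 0.67597 kg·m².
T = 2π√(I/(mgd)) = 2π√(0.67597/(5.113 × 1.347 × 0.3073)) = 3.551 s.

3.551 s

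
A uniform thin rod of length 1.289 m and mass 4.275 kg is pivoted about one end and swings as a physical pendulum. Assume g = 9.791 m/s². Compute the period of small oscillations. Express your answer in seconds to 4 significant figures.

For a physical pendulum T = 2π√(I/(mgd)), with d = 0.64450 m from pivot to centre of mass.
I_cm = mL²/12 = 4.275 × 1.289²/12 = 0.59192 kg·m²; I = I_cm + md² = 0.59192 + 4.275 × 0.64450² = 2.3677 kg·m².
T = 2π√(2.3677/(4.275 × 9.791 × 0.64450)) = 1.861 s.

1.861 s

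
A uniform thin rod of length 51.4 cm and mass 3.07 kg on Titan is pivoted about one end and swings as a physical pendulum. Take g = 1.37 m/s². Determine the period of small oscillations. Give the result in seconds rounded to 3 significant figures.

3.14 s

For a physical pendulum T = 2π√(I/(mgd)), with d = 0.2570 m from pivot to centre of mass.
I_cm = mL²/12 = 3.07 × 0.514²/12 = 0.06759 kg·m²; I = I_cm + md² = 0.06759 + 3.07 × 0.2570² = 0.2704 kg·m².
T = 2π√(0.2704/(3.07 × 1.37 × 0.2570)) = 3.14 s.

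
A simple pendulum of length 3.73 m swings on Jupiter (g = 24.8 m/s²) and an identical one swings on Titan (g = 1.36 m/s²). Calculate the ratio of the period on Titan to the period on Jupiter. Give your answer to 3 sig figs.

T ∝ 1/√g, so T₂/T₁ = √(g₁/g₂) = √(24.8/1.36) = 4.27.

4.27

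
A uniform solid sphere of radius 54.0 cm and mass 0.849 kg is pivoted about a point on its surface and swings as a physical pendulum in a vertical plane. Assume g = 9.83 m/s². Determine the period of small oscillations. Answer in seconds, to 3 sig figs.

I_cm = (2/5)mr² = 0.09903 kg·m². The pivot is at distance d = 0.540 m from the centre of mass.
By the parallel-axis theorem, I = I_cm + md² = 0.09903 + 0.2476 = 0.3466 kg·m².
T = 2π√(I/(mgd)) = 2π√(0.3466/(0.849 × 9.83 × 0.540)) = 1.74 s.

1.74 s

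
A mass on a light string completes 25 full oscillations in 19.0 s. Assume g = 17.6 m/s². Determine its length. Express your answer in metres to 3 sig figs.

T = 19.0/25 = 0.7600 s.
From T = 2π√(L/g), L = gT²/(4π²) = 17.6 × 0.7600²/(4π²) = 0.258 m.

0.258 m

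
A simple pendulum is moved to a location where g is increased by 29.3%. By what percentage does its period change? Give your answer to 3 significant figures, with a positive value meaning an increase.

T ∝ 1/√g, so T'/T = 1/√(1.293) = 0.8794.
Percentage change in T = (0.8794 − 1) × 100% = -12.1%.

-12.1%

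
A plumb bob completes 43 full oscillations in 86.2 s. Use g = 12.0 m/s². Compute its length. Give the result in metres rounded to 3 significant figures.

T = 86.2/43 = 2.005 s.
From T = 2π√(L/g), L = gT²/(4π²) = 12.0 × 2.005²/(4π²) = 1.22 m.

1.22 m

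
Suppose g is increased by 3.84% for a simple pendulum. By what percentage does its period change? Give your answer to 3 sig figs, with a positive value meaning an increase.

T ∝ 1/√g, so T'/T = 1/√(1.038) = 0.9813.
Percentage change in T = (0.9813 − 1) × 100% = -1.87%.

-1.87%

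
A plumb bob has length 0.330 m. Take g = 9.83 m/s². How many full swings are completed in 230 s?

199

T = 2π√(L/g) = 2π√(0.330/9.83) = 1.151 s.
Number of complete oscillations = ⌊230/1.151⌋ = ⌊199.8⌋ = 199.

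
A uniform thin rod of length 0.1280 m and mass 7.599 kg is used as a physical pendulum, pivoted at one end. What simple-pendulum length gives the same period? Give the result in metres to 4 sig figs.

0.08533 m

The equivalent simple-pendulum length is L_eq = I/(md), where I is about the pivot and d = 0.064000 m.
I_cm = (1/12)mL² = 0.010375 kg·m², so I = I_cm + md² = 0.010375 + 0.031126 = 0.041501 kg·m².
L_eq = 0.041501/(7.599 × 0.064000) = 0.08533 m.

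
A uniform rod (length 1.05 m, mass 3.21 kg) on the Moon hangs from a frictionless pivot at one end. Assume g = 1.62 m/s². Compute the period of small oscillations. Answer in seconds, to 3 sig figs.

4.13 s

For a physical pendulum T = 2π√(I/(mgd)), with d = 0.5250 m from pivot to centre of mass.
I_cm = mL²/12 = 3.21 × 1.05²/12 = 0.2949 kg·m²; I = I_cm + md² = 0.2949 + 3.21 × 0.5250² = 1.180 kg·m².
T = 2π√(1.180/(3.21 × 1.62 × 0.5250)) = 4.13 s.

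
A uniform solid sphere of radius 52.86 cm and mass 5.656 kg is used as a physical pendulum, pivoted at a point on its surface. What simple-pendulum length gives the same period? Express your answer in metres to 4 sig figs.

The equivalent simple-pendulum length is L_eq = I/(md), where I is about the pivot and d = 0.52860 m.
I_cm = (2/5)mR² = 0.63216 kg·m², so I = I_cm + md² = 0.63216 + 1.5804 = 2.2125 kg·m².
L_eq = 2.2125/(5.656 × 0.52860) = 0.7400 m.

0.7400 m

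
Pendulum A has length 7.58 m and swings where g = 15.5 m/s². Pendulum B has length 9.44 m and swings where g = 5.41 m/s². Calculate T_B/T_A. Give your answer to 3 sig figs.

1.89

T = 2π√(L/g), so T_B/T_A = √((L_B/g_B)/(L_A/g_A)) = √((9.44/5.41)/(7.58/15.5)) = 1.89.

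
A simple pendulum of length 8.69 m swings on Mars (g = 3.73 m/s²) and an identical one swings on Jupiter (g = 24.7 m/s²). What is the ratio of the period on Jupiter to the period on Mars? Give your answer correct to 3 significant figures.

0.389

T ∝ 1/√g, so T₂/T₁ = √(g₁/g₂) = √(3.73/24.7) = 0.389.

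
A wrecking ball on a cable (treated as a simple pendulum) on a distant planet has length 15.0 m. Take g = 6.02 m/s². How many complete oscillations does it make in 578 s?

T = 2π√(L/g) = 2π√(15.0/6.02) = 9.918 s.
Number of complete oscillations = ⌊578/9.918⌋ = ⌊58.28⌋ = 58.

58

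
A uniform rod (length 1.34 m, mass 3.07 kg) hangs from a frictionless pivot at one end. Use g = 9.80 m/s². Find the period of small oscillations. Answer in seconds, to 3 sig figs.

1.90 s

For a physical pendulum T = 2π√(I/(mgd)), with d = 0.6700 m from pivot to centre of mass.
I_cm = mL²/12 = 3.07 × 1.34²/12 = 0.4594 kg·m²; I = I_cm + md² = 0.4594 + 3.07 × 0.6700² = 1.837 kg·m².
T = 2π√(1.837/(3.07 × 9.80 × 0.6700)) = 1.90 s.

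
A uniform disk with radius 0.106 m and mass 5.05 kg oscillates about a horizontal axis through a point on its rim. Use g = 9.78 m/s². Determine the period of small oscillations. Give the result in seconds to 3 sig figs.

0.801 s

I_cm = ½mr² = 0.02837 kg·m². The pivot is at distance d = 0.106 m from the centre of mass.
By the parallel-axis theorem, I = I_cm + md² = 0.02837 + 0.05674 = 0.08511 kg·m².
T = 2π√(I/(mgd)) = 2π√(0.08511/(5.05 × 9.78 × 0.106)) = 0.801 s.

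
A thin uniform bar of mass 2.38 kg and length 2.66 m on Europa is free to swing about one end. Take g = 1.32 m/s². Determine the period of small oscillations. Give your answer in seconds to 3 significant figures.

For a physical pendulum T = 2π√(I/(mgd)), with d = 1.330 m from pivot to centre of mass.
I_cm = mL²/12 = 2.38 × 2.66²/12 = 1.403 kg·m²; I = I_cm + md² = 1.403 + 2.38 × 1.330² = 5.613 kg·m².
T = 2π√(5.613/(2.38 × 1.32 × 1.330)) = 7.28 s.

7.28 s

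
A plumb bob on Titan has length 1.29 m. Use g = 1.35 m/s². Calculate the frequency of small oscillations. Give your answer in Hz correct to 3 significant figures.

0.163 Hz

T = 2π√(L/g) = 2π√(1.29/1.35) = 6.142 s, so f = 1/T = 0.163 Hz.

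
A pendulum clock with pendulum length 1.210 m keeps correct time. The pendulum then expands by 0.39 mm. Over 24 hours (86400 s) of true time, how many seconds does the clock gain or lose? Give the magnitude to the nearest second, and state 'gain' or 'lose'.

T ∝ √L, so T'/T = √(1.21039/1.210) = 1.00016.
In 86400 s of true time the clock registers 86400/1.00016 = 86386.1 s, so it loses 14 s.

lose 14 s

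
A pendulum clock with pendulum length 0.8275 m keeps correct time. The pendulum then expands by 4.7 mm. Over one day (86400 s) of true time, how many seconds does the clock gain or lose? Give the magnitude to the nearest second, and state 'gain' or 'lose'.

T ∝ √L, so T'/T = √(0.83220/0.8275) = 1.00284.
In 86400 s of true time the clock registers 86400/1.00284 = 86155.7 s, so it loses 244 s.

lose 244 s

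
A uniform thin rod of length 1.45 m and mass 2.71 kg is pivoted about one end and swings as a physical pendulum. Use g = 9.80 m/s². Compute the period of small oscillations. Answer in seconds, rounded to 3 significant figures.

1.97 s

For a physical pendulum T = 2π√(I/(mgd)), with d = 0.7250 m from pivot to centre of mass.
I_cm = mL²/12 = 2.71 × 1.45²/12 = 0.4748 kg·m²; I = I_cm + md² = 0.4748 + 2.71 × 0.7250² = 1.899 kg·m².
T = 2π√(1.899/(2.71 × 9.80 × 0.7250)) = 1.97 s.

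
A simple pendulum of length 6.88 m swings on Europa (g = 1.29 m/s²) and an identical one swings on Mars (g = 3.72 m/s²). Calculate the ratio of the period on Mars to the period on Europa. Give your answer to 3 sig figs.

T ∝ 1/√g, so T₂/T₁ = √(g₁/g₂) = √(1.29/3.72) = 0.589.

0.589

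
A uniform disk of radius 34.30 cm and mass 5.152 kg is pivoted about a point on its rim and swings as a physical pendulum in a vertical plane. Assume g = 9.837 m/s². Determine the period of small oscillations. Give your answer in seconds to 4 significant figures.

1.437 s

I_cm = ½mr² = 0.30306 kg·m². The pivot is at distance d = 0.3430 m from the centre of mass.
By the parallel-axis theorem, I = I_cm + md² = 0.30306 + 0.60613 = 0.90919 kg·m².
T = 2π√(I/(mgd)) = 2π√(0.90919/(5.152 × 9.837 × 0.3430)) = 1.437 s.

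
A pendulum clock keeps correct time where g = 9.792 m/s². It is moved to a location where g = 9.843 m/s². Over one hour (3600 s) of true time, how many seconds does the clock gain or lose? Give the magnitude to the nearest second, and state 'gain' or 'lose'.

gain 9 s

The clock's period scales as T ∝ 1/√g, so T'/T = √(9.792/9.843) = 0.997406.
In 3600 s of true time the clock registers 3600/0.997406 = 3609.4 s, so it gains 9 s.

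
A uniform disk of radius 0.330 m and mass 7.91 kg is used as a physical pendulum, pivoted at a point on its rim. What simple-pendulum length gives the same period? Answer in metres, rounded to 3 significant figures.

0.495 m

The equivalent simple-pendulum length is L_eq = I/(md), where I is about the pivot and d = 0.3300 m.
I_cm = ½mR² = 0.4307 kg·m², so I = I_cm + md² = 0.4307 + 0.8614 = 1.292 kg·m².
L_eq = 1.292/(7.91 × 0.3300) = 0.495 m.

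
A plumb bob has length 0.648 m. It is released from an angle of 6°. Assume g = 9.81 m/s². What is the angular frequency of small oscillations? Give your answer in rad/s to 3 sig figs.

3.89 rad/s

ω = √(g/L) = √(9.81/0.648) = 3.89 rad/s.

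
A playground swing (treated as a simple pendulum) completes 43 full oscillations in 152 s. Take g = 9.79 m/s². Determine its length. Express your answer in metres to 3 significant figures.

T = 152/43 = 3.535 s.
From T = 2π√(L/g), L = gT²/(4π²) = 9.79 × 3.535²/(4π²) = 3.10 m.

3.10 m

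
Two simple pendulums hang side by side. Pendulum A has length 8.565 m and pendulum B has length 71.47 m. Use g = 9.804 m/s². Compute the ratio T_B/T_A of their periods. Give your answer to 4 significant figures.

T ∝ √L, so T_B/T_A = √(L_B/L_A) = √(71.47/8.565) = 2.889.

2.889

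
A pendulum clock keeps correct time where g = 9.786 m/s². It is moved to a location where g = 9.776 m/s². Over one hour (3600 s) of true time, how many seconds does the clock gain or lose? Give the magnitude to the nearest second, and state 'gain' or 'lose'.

lose 2 s

The clock's period scales as T ∝ 1/√g, so T'/T = √(9.786/9.776) = 1.00051.
In 3600 s of true time the clock registers 3600/1.00051 = 3598.2 s, so it loses 2 s.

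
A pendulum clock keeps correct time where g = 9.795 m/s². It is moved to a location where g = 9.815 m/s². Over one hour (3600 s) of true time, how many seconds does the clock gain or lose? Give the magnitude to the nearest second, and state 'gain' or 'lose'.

The clock's period scales as T ∝ 1/√g, so T'/T = √(9.795/9.815) = 0.998981.
In 3600 s of true time the clock registers 3600/0.998981 = 3603.7 s, so it gains 4 s.

gain 4 s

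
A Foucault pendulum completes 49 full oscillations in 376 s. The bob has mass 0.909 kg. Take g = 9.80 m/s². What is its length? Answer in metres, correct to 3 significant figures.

T = 376/49 = 7.673 s.
From T = 2π√(L/g), L = gT²/(4π²) = 9.80 × 7.673²/(4π²) = 14.6 m.

14.6 m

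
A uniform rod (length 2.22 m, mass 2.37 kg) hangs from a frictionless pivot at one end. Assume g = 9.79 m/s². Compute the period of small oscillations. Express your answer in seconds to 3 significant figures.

2.44 s

For a physical pendulum T = 2π√(I/(mgd)), with d = 1.110 m from pivot to centre of mass.
I_cm = mL²/12 = 2.37 × 2.22²/12 = 0.9734 kg·m²; I = I_cm + md² = 0.9734 + 2.37 × 1.110² = 3.893 kg·m².
T = 2π√(3.893/(2.37 × 9.79 × 1.110)) = 2.44 s.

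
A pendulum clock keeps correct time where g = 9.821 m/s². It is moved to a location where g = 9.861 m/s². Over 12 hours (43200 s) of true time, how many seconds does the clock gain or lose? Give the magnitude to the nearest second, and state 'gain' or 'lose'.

The clock's period scales as T ∝ 1/√g, so T'/T = √(9.821/9.861) = 0.997970.
In 43200 s of true time the clock registers 43200/0.997970 = 43287.9 s, so it gains 88 s.

gain 88 s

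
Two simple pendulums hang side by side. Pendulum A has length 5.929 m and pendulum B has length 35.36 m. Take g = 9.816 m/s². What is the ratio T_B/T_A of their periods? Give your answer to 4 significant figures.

2.442

T ∝ √L, so T_B/T_A = √(L_B/L_A) = √(35.36/5.929) = 2.442.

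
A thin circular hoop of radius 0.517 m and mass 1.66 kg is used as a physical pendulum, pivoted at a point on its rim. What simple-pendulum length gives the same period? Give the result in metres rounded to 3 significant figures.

1.03 m

The equivalent simple-pendulum length is L_eq = I/(md), where I is about the pivot and d = 0.5170 m.
I_cm = mR² = 0.4437 kg·m², so I = I_cm + md² = 0.4437 + 0.4437 = 0.8874 kg·m².
L_eq = 0.8874/(1.66 × 0.5170) = 1.03 m.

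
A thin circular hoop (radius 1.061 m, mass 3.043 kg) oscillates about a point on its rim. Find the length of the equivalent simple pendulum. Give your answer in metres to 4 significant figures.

2.122 m

The equivalent simple-pendulum length is L_eq = I/(md), where I is about the pivot and d = 1.0610 m.
I_cm = mR² = 3.4256 kg·m², so I = I_cm + md² = 3.4256 + 3.4256 = 6.8511 kg·m².
L_eq = 6.8511/(3.043 × 1.0610) = 2.122 m.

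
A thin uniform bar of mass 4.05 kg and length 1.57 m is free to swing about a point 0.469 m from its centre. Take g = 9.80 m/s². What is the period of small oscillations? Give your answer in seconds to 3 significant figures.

For a physical pendulum T = 2π√(I/(mgd)), with d = 0.4690 m from pivot to centre of mass.
I_cm = mL²/12 = 4.05 × 1.57²/12 = 0.8319 kg·m²; I = I_cm + md² = 0.8319 + 4.05 × 0.4690² = 1.723 kg·m².
T = 2π√(1.723/(4.05 × 9.80 × 0.4690)) = 1.91 s.

1.91 s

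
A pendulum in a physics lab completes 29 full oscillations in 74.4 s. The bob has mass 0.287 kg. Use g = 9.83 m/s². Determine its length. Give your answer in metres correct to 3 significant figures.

1.64 m

T = 74.4/29 = 2.566 s.
From T = 2π√(L/g), L = gT²/(4π²) = 9.83 × 2.566²/(4π²) = 1.64 m.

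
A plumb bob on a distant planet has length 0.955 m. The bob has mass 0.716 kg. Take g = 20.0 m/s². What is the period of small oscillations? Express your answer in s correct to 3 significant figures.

1.37 s

T = 2π√(L/g) = 2π√(0.955/20.0) = 2π × 0.2185 = 1.37 s.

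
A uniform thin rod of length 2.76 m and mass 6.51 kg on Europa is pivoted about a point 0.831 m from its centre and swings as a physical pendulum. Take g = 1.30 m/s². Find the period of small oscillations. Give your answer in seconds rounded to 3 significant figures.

For a physical pendulum T = 2π√(I/(mgd)), with d = 0.8310 m from pivot to centre of mass.
I_cm = mL²/12 = 6.51 × 2.76²/12 = 4.133 kg·m²; I = I_cm + md² = 4.133 + 6.51 × 0.8310² = 8.628 kg·m².
T = 2π√(8.628/(6.51 × 1.30 × 0.8310)) = 6.96 s.

6.96 s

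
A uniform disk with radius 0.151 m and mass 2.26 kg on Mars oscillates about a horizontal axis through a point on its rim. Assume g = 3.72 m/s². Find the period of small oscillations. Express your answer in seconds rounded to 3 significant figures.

1.55 s

I_cm = ½mr² = 0.02577 kg·m². The pivot is at distance d = 0.151 m from the centre of mass.
By the parallel-axis theorem, I = I_cm + md² = 0.02577 + 0.05153 = 0.07730 kg·m².
T = 2π√(I/(mgd)) = 2π√(0.07730/(2.26 × 3.72 × 0.151)) = 1.55 s.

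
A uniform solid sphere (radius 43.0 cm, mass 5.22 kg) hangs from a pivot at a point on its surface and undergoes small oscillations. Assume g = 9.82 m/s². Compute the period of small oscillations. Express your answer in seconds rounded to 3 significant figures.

I_cm = (2/5)mr² = 0.3861 kg·m². The pivot is at distance d = 0.430 m from the centre of mass.
By the parallel-axis theorem, I = I_cm + md² = 0.3861 + 0.9652 = 1.351 kg·m².
T = 2π√(I/(mgd)) = 2π√(1.351/(5.22 × 9.82 × 0.430)) = 1.56 s.

1.56 s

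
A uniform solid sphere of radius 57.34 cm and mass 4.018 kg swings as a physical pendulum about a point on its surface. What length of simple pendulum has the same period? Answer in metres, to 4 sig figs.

0.8028 m

The equivalent simple-pendulum length is L_eq = I/(md), where I is about the pivot and d = 0.57340 m.
I_cm = (2/5)mR² = 0.52843 kg·m², so I = I_cm + md² = 0.52843 + 1.3211 = 1.8495 kg·m².
L_eq = 1.8495/(4.018 × 0.57340) = 0.8028 m.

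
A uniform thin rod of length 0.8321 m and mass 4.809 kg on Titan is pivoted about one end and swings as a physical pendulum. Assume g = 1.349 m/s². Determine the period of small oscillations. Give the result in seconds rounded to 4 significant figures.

For a physical pendulum T = 2π√(I/(mgd)), with d = 0.41605 m from pivot to centre of mass.
I_cm = mL²/12 = 4.809 × 0.8321²/12 = 0.27748 kg·m²; I = I_cm + md² = 0.27748 + 4.809 × 0.41605² = 1.1099 kg·m².
T = 2π√(1.1099/(4.809 × 1.349 × 0.41605)) = 4.029 s.

4.029 s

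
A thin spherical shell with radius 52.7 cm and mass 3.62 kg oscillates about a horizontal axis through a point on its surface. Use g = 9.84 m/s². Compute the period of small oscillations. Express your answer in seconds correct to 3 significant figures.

1.88 s

I_cm = (2/3)mr² = 0.6703 kg·m². The pivot is at distance d = 0.527 m from the centre of mass.
By the parallel-axis theorem, I = I_cm + md² = 0.6703 + 1.005 = 1.676 kg·m².
T = 2π√(I/(mgd)) = 2π√(1.676/(3.62 × 9.84 × 0.527)) = 1.88 s.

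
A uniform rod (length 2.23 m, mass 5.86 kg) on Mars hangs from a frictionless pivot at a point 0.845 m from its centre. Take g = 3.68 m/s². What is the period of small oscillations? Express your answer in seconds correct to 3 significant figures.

For a physical pendulum T = 2π√(I/(mgd)), with d = 0.8450 m from pivot to centre of mass.
I_cm = mL²/12 = 5.86 × 2.23²/12 = 2.428 kg·m²; I = I_cm + md² = 2.428 + 5.86 × 0.8450² = 6.613 kg·m².
T = 2π√(6.613/(5.86 × 3.68 × 0.8450)) = 3.78 s.

3.78 s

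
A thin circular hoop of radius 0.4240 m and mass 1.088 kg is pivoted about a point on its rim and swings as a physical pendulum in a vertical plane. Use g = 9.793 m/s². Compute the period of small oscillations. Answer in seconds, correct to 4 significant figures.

I_cm = mr² = 0.19560 kg·m². The pivot is at distance d = 0.4240 m from the centre of mass.
By the parallel-axis theorem, I = I_cm + md² = 0.19560 + 0.19560 = 0.39119 kg·m².
T = 2π√(I/(mgd)) = 2π√(0.39119/(1.088 × 9.793 × 0.4240)) = 1.849 s.

1.849 s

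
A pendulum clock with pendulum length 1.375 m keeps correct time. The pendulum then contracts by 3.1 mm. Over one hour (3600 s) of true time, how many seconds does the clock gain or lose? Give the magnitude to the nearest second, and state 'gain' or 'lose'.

T ∝ √L, so T'/T = √(1.37190/1.375) = 0.998872.
In 3600 s of true time the clock registers 3600/0.998872 = 3604.1 s, so it gains 4 s.

gain 4 s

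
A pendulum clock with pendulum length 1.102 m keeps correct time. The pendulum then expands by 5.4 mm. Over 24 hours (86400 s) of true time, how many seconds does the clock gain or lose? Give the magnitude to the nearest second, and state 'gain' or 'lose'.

T ∝ √L, so T'/T = √(1.10740/1.102) = 1.00245.
In 86400 s of true time the clock registers 86400/1.00245 = 86189.1 s, so it loses 211 s.

lose 211 s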